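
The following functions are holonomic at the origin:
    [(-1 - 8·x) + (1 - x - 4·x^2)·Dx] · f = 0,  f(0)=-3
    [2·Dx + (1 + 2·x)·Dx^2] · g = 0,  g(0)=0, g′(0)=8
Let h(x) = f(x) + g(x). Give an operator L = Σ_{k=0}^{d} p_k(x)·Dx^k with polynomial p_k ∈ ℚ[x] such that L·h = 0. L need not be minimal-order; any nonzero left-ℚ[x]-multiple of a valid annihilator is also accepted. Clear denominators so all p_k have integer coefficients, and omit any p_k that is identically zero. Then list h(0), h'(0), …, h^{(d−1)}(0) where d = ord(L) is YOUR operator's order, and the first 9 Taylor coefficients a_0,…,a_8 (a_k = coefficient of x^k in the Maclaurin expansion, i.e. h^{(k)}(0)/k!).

f: a_k = -3, -3, -15, -27, -87, -195, -543, -1323, -3495, …
g: a_k = 0, 8, -8, 32/3, -16, 128/5, -128/3, 512/7, -128, …
f+g: L₀ = lclm(L_f,L_g), ord ≤ 1+2.
L = (94 + 644·x + 1664·x^2 + 1920·x^3 + 1536·x^4)·Dx + (23 + 324·x + 1448·x^2 + 3072·x^3 + 3904·x^4 + 2560·x^5)·Dx^2 + (-6 - 35·x - 53·x^2 + 98·x^3 + 528·x^4 + 864·x^5 + 512·x^6)·Dx^3  (order 3).
h: a_k = -3, 5, -23, -49/3, -103, -847/5, -1757/3, -8749/7, -3623, …
ICs: h(0) = -3, h′(0) = 5, h′′(0) = -46.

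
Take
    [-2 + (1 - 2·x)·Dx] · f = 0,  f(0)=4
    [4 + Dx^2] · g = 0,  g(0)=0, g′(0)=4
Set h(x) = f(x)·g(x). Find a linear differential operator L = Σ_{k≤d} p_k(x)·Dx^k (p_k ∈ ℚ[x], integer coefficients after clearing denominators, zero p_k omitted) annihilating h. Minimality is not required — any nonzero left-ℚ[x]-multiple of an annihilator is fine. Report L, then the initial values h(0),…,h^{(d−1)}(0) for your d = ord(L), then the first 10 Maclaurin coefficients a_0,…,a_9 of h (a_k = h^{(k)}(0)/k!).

L = (-4 + 8·x) + 4·Dx + (-1 + 2·x)·Dx^2  (order 2).
h: a_k = 0, 16, 32, 160/3, 320/3, 3232/15, 6464/15, 271424/315, 542848/315, 9771296/2835, …
ICs: h(0) = 0, h′(0) = 16.

f: a_k = 4, 8, 16, 32, 64, 128, 256, 512, 1024, 2048, …
g: a_k = 0, 4, 0, -8/3, 0, 8/15, 0, -16/315, 0, 8/2835, …
L₀ := L_f ⊗_s L_g (sym. prod.), ord ≤ 2.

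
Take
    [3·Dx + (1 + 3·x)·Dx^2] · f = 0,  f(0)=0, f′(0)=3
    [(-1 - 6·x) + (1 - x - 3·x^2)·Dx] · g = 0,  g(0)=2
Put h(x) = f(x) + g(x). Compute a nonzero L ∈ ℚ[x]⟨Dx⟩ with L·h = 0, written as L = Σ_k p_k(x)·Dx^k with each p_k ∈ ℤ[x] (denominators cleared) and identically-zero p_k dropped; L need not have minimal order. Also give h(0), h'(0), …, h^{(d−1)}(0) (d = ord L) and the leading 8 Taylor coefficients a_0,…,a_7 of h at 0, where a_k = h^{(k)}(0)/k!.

f: a_k = 0, 3, -9/2, 9, -81/4, 243/5, -243/2, 2187/7, …
g: a_k = 2, 2, 8, 14, 38, 80, 194, 434, …
Sum ⇒ L₀ = lclm(L_f,L_g) in ℚ(x)⟨Dx⟩.
L = (-270 - 1422·x - 3780·x^2 - 2916·x^3 - 2916·x^4)·Dx + (-24 - 468·x - 2736·x^2 - 5616·x^3 - 5994·x^4 - 4860·x^5)·Dx^2 + (11 + 79·x + 129·x^2 - 171·x^3 - 783·x^4 - 1377·x^5 - 972·x^6)·Dx^3  (order 3).
h: a_k = 2, 5, 7/2, 23, 71/4, 643/5, 145/2, 5225/7, …
ICs: h(0) = 2, h′(0) = 5, h′′(0) = 7.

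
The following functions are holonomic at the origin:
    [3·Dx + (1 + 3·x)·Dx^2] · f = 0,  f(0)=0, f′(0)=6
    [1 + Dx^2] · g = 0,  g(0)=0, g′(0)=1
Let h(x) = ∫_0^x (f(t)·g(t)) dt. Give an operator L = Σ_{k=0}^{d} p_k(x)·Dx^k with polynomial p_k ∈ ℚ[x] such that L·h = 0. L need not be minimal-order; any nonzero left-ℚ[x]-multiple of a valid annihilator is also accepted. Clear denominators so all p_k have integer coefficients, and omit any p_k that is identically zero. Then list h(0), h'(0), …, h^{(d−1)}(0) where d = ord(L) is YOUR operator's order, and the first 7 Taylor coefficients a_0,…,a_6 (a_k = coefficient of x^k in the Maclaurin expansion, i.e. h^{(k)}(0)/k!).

f: a_k = 0, 6, -9, 18, -81/2, 486/5, -243, …
g: a_k = 0, 1, 0, -1/6, 0, 1/120, 0, …
f·g: L₀ = L_f ⊗_s L_g, ord ≤ 2·2.
Integrate: L := L₀·Dx.
L = (-203 - 222·x - 189·x^2 + 432·x^3 + 324·x^4)·Dx + (-84 - 108·x + 648·x^2 + 648·x^3)·Dx^2 + (-208 - 228·x - 54·x^2 + 864·x^3 + 648·x^4)·Dx^3 + (-84 - 108·x + 648·x^2 + 648·x^3)·Dx^4 + (-5 - 6·x + 135·x^2 + 432·x^3 + 324·x^4)·Dx^5  (order 5).
h: a_k = 0, 0, 0, 2, -9/4, 17/5, -13/2, …
ICs: h(0) = 0, h′(0) = 0, h′′(0) = 0, h′′′(0) = 12, h′′′′(0) = -54.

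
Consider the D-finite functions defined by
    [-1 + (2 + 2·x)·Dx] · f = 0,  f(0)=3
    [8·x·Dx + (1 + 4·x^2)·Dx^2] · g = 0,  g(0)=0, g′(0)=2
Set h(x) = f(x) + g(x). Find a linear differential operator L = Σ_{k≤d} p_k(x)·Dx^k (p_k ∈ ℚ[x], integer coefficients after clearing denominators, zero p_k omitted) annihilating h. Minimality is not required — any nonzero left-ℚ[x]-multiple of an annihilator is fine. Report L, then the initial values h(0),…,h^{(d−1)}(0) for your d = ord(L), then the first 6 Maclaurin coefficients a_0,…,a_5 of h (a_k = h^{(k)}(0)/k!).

L = (-16 - 40·x + 192·x^2 + 96·x^3)·Dx + (-35 - 64·x + 328·x^2 + 768·x^3 + 336·x^4)·Dx^2 + (-2 + 30·x + 48·x^2 + 144·x^3 + 224·x^4 + 96·x^5)·Dx^3  (order 3).
h: a_k = 3, 7/2, -3/8, -119/48, -15/128, 8297/1280, …
ICs: h(0) = 3, h′(0) = 7/2, h′′(0) = -3/4.

f: a_k = 3, 3/2, -3/8, 3/16, -15/128, 21/256, …
g: a_k = 0, 2, 0, -8/3, 0, 32/5, …
L₀ := lclm(L_f,L_g); ord L₀ ≤ 1+2.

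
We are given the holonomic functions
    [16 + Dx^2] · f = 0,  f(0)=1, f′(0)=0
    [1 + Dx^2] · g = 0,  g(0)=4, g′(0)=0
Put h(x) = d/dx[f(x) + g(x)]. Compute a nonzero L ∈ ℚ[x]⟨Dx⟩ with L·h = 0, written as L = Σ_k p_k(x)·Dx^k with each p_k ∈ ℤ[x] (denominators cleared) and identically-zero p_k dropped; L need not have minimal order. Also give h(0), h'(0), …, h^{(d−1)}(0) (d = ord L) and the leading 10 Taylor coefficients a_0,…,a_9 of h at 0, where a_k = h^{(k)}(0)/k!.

f: a_k = 1, 0, -8, 0, 32/3, 0, -256/45, 0, 512/315, 0, …
g: a_k = 4, 0, -2, 0, 1/6, 0, -1/180, 0, 1/10080, 0, …
L₀ := lclm(L_f,L_g); ord L₀ ≤ 2+2.
h=h₀': d/dx-closure on L₀ ⇒ L.
L = 16 + 17·Dx^2 + Dx^4  (order 4).
h: a_k = 0, -20, 0, 130/3, 0, -205/6, 0, 3277/252, 0, -52429/18144, …
ICs: h(0) = 0, h′(0) = -20, h′′(0) = 0, h′′′(0) = 260.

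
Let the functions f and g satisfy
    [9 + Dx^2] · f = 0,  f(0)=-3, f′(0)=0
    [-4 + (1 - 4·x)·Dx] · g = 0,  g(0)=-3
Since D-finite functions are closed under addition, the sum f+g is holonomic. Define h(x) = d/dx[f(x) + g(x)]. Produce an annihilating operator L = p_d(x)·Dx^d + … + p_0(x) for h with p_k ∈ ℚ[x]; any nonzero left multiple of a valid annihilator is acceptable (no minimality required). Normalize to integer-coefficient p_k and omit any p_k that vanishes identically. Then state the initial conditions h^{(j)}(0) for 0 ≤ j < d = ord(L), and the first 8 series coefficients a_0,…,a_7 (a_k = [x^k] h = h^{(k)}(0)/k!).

f: a_k = -3, 0, 27/2, 0, -81/8, 0, 243/80, 0, …
g: a_k = -3, -12, -48, -192, -768, -3072, -12288, -49152, …
f+g: L₀ = lclm(L_f,L_g), ord ≤ 2+1.
h=h₀': d/dx-closure on L₀ ⇒ L.
L = (4824 - 1728·x + 3456·x^2) + (-315 + 1476·x - 1296·x^2 + 1728·x^3)·Dx + (536 - 192·x + 384·x^2)·Dx^2 + (-35 + 164·x - 144·x^2 + 192·x^3)·Dx^3  (order 3).
h: a_k = -12, -69, -576, -6225/2, -15360, -2948391/40, -344064, -880806027/560, …
ICs: h(0) = -12, h′(0) = -69, h′′(0) = -1152.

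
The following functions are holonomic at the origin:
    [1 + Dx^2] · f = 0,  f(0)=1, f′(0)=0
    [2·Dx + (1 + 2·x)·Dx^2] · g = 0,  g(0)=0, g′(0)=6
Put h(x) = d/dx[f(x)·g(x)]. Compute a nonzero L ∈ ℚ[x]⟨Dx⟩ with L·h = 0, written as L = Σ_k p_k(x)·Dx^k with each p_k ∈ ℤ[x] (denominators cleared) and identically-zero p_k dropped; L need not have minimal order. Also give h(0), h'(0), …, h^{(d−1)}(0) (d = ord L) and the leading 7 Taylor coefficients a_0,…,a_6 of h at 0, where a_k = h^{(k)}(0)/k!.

L = (-52 - 31·x - 87·x^2 - 96·x^3 - 8·x^4 + 48·x^5 + 16·x^6) + (-33 - 98·x - 80·x^2 + 80·x^4 + 32·x^5)·Dx + (-55 - 46·x - 110·x^2 - 96·x^3 + 32·x^4 + 96·x^5 + 32·x^6)·Dx^2 + (-33 - 98·x - 80·x^2 + 80·x^4 + 32·x^5)·Dx^3 + (-3 - 15·x - 23·x^2 + 40·x^4 + 48·x^5 + 16·x^6)·Dx^4  (order 4).
h: a_k = 6, -12, 15, -36, 309/4, -315/2, 12763/40, …
ICs: h(0) = 6, h′(0) = -12, h′′(0) = 30, h′′′(0) = -216.

f: a_k = 1, 0, -1/2, 0, 1/24, 0, -1/720, …
g: a_k = 0, 6, -6, 8, -12, 96/5, -32, …
f·g: L₀ = L_f ⊗_s L_g, ord ≤ 2·2.
Differentiate: ansatz ord ≤ ord L₀ ⇒ L.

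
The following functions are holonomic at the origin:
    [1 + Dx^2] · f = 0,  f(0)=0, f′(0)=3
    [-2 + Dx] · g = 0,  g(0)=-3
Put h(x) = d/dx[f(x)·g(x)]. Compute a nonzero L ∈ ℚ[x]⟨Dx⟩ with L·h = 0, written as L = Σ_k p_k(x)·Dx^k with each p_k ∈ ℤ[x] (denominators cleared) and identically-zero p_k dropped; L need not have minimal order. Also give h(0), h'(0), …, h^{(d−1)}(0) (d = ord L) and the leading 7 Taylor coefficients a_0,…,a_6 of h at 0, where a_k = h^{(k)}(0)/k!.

f: a_k = 0, 3, 0, -1/2, 0, 1/40, 0, …
g: a_k = -3, -6, -6, -4, -2, -4/5, -4/15, …
Product ⇒ symmetric product L₀, ord ≤ 2.
Differentiate: ansatz ord ≤ ord L₀ ⇒ L.
L = 5 - 4·Dx + Dx^2  (order 2).
h: a_k = -9, -36, -99/2, -36, -123/8, -33/10, 29/80, …
ICs: h(0) = -9, h′(0) = -36.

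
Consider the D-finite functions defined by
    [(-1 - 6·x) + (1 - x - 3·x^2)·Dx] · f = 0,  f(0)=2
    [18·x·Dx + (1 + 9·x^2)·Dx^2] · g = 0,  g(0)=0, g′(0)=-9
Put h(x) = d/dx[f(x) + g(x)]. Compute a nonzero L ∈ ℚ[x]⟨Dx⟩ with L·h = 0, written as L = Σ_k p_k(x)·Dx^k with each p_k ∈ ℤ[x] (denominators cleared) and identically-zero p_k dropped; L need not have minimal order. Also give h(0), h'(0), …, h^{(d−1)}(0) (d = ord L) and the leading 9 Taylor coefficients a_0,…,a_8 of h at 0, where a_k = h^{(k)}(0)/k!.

L = (-72 + 288·x + 4428·x^2 + 9720·x^3 + 33534·x^4 + 13122·x^6) + (30 + 180·x + 144·x^2 + 1728·x^3 + 9153·x^4 + 23814·x^5 + 2187·x^6 + 13122·x^7)·Dx + (-4 - 14·x - 114·x^2 + 36·x^3 - 459·x^4 + 1539·x^5 + 2430·x^6 + 729·x^7 + 2187·x^8)·Dx^2  (order 2).
h: a_k = -7, 16, 123, 152, -329, 1164, 9599, 8128, -38187, …
ICs: h(0) = -7, h′(0) = 16.

f: a_k = 2, 2, 8, 14, 38, 80, 194, 434, 1016, …
g: a_k = 0, -9, 0, 27, 0, -729/5, 0, 6561/7, 0, …
Weyl lclm of L_f,L_g ⇒ L₀ (ord ≤ 3).
h₀' ⇒ L via d/dx closure of L₀.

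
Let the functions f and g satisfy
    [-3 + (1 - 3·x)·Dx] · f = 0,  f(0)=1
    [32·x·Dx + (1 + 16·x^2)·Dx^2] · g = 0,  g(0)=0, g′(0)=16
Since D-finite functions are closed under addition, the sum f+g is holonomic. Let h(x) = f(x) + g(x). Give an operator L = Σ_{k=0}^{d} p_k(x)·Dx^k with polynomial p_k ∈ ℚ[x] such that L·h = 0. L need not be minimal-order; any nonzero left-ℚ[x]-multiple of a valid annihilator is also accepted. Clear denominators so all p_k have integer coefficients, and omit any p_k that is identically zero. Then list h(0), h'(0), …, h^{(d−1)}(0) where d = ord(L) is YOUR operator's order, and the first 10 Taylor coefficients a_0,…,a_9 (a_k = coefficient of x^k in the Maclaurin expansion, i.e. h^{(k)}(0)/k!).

L = (-96 + 1152·x + 4608·x^2)·Dx + (43 - 96·x + 240·x^2 + 4608·x^3)·Dx^2 + (-3 - 7·x - 112·x^3 + 768·x^4)·Dx^3  (order 3).
h: a_k = 1, 19, 9, -175/3, 81, 5311/5, 729, -50227/7, 6561, 1225723/9, …
ICs: h(0) = 1, h′(0) = 19, h′′(0) = 18.

f: a_k = 1, 3, 9, 27, 81, 243, 729, 2187, 6561, 19683, …
g: a_k = 0, 16, 0, -256/3, 0, 4096/5, 0, -65536/7, 0, 1048576/9, …
Weyl lclm of L_f,L_g ⇒ L₀ (ord ≤ 3).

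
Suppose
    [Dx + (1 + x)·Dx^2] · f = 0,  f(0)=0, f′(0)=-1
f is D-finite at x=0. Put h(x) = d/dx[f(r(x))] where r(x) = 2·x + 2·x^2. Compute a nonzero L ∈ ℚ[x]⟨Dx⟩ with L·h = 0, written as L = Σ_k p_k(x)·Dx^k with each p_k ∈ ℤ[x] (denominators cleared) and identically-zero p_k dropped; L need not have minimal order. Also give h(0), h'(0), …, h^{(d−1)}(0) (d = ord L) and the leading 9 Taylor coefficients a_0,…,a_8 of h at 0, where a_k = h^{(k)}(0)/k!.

f: a_k = 0, -1, 1/2, -1/3, 1/4, -1/5, 1/6, -1/7, 1/8, …
h₀=f(r): pull back L_f along r ⇒ L₀.
h=h₀': d/dx-closure on L₀ ⇒ L.
L = (4·x + 4·x^2) + (1 + 4·x + 6·x^2 + 4·x^3)·Dx  (order 1).
h: a_k = -2, 0, 4, -8, 8, 0, -16, 32, -32, …
ICs: h(0) = -2.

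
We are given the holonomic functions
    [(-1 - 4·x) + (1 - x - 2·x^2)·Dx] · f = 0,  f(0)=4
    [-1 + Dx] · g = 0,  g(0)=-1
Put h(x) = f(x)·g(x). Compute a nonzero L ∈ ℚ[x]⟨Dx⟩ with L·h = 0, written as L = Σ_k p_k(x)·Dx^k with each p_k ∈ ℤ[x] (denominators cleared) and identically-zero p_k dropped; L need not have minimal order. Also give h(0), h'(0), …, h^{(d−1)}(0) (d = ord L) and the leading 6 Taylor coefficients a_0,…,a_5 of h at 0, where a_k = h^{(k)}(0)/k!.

L = (2 + 3·x - 2·x^2) + (-1 + x + 2·x^2)·Dx  (order 1).
h: a_k = -4, -8, -18, -104/3, -425/6, -701/5, …
ICs: h(0) = -4.

f: a_k = 4, 4, 12, 20, 44, 84, …
g: a_k = -1, -1, -1/2, -1/6, -1/24, -1/120, …
L₀ := L_f ⊗_s L_g (sym. prod.), ord ≤ 1.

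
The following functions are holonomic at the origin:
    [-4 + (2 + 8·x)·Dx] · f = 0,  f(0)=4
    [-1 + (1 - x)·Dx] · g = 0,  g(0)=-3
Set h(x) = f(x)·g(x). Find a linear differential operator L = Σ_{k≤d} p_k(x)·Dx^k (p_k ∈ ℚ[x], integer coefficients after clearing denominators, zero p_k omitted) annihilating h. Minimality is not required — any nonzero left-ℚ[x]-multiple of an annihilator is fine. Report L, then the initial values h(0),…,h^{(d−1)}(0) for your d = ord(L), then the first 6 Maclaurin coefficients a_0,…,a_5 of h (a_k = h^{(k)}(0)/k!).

f: a_k = 4, 8, -8, 16, -40, 112, …
g: a_k = -3, -3, -3, -3, -3, -3, …
Sym-product of L_f,L_g gives L₀ (≤ ord 1).
L = (3 + 2·x) + (-1 - 3·x + 4·x^2)·Dx  (order 1).
h: a_k = -12, -36, -12, -60, 60, -276, …
ICs: h(0) = -12.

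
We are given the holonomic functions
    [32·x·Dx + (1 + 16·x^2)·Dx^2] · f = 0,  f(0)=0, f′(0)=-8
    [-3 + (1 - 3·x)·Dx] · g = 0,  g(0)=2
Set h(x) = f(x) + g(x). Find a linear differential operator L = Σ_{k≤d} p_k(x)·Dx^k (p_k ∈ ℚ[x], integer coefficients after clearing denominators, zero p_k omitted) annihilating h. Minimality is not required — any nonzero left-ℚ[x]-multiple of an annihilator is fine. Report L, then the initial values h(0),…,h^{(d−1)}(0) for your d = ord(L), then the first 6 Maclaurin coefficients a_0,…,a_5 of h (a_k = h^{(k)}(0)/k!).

L = (96 - 1152·x - 4608·x^2)·Dx + (-43 + 96·x - 240·x^2 - 4608·x^3)·Dx^2 + (3 + 7·x + 112·x^3 - 768·x^4)·Dx^3  (order 3).
h: a_k = 2, -2, 18, 290/3, 162, 382/5, …
ICs: h(0) = 2, h′(0) = -2, h′′(0) = 36.

f: a_k = 0, -8, 0, 128/3, 0, -2048/5, …
g: a_k = 2, 6, 18, 54, 162, 486, …
h₀=f+g: left-lcm gives L₀, ord ≤ 3.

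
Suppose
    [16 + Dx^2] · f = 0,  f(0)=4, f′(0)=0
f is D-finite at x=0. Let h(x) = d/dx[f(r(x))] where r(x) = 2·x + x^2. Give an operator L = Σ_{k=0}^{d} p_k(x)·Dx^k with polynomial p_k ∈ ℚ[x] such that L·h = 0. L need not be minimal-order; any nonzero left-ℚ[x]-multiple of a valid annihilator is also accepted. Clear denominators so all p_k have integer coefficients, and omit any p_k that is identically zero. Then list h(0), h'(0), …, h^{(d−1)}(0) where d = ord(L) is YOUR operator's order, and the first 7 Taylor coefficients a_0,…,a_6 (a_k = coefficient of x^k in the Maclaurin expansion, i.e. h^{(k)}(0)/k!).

f: a_k = 4, 0, -32, 0, 128/3, 0, -1024/45, …
Change of var in L_f (x↦r) gives L₀.
Derive L from L₀ (diff closure).
L = (67 + 256·x + 384·x^2 + 256·x^3 + 64·x^4) + (-3 - 3·x)·Dx + (1 + 2·x + x^2)·Dx^2  (order 2).
h: a_k = 0, -256, -384, 7808/3, 20480/3, -38912/15, -422912/15, …
ICs: h(0) = 0, h′(0) = -256.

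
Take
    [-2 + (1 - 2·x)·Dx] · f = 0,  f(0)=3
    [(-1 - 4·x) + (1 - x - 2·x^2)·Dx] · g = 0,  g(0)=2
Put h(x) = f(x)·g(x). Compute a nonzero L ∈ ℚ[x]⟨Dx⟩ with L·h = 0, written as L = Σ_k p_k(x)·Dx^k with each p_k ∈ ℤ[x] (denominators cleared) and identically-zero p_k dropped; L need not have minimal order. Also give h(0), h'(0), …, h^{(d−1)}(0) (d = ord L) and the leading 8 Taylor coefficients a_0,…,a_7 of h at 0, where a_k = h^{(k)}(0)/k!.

L = (3 + 6·x) + (-1 + x + 2·x^2)·Dx  (order 1).
h: a_k = 6, 18, 54, 138, 342, 810, 1878, 4266, …
ICs: h(0) = 6.

f: a_k = 3, 6, 12, 24, 48, 96, 192, 384, …
g: a_k = 2, 2, 6, 10, 22, 42, 86, 170, …
L₀ := L_f ⊗_s L_g (sym. prod.), ord ≤ 1.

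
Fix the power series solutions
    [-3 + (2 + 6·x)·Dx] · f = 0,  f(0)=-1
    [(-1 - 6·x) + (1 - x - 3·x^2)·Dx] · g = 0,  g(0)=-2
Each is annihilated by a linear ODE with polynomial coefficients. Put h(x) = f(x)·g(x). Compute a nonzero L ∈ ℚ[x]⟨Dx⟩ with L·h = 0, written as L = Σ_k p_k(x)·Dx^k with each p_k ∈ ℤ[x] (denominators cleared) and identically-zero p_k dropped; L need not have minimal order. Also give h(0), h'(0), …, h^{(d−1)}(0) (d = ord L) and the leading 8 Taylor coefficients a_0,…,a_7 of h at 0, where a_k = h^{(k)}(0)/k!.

L = (5 + 15·x + 27·x^2) + (-2 - 4·x + 12·x^2 + 18·x^3)·Dx  (order 1).
h: a_k = 2, 5, 35/4, 217/8, 3011/64, 18139/128, 129511/512, 766529/1024, …
ICs: h(0) = 2.

f: a_k = -1, -3/2, 9/8, -27/16, 405/128, -1701/256, 15309/1024, -72171/2048, …
g: a_k = -2, -2, -8, -14, -38, -80, -194, -434, …
f·g: L₀ = L_f ⊗_s L_g, ord ≤ 1·1.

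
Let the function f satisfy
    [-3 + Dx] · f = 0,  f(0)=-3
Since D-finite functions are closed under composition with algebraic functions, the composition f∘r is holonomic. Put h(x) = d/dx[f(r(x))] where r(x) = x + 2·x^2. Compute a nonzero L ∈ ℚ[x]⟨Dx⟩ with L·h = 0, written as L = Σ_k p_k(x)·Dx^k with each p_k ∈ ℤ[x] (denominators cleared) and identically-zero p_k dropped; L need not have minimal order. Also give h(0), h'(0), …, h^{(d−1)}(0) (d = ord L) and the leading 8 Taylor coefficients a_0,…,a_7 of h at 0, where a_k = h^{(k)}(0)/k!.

L = (7 + 24·x + 48·x^2) + (-1 - 4·x)·Dx  (order 1).
h: a_k = -9, -63, -405/2, -1161/2, -9963/8, -99549/40, -338661/80, -760671/112, …
ICs: h(0) = -9.

f: a_k = -3, -9, -27/2, -27/2, -81/8, -243/40, -243/80, -729/560, …
h₀=f(r): pull back L_f along r ⇒ L₀.
h=h₀': d/dx-closure on L₀ ⇒ L.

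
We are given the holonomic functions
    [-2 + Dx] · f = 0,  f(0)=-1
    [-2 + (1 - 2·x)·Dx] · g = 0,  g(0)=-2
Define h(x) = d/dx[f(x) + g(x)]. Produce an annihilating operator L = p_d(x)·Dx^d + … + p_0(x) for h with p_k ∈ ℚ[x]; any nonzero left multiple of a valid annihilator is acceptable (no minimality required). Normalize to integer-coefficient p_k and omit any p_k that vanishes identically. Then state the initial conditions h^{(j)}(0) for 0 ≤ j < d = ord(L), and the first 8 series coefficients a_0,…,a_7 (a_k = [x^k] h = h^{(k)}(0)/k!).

f: a_k = -1, -2, -2, -4/3, -2/3, -4/15, -4/45, -8/315, …
g: a_k = -2, -4, -8, -16, -32, -64, -128, -256, …
h₀=f+g: left-lcm gives L₀, ord ≤ 2.
Differentiate: ansatz ord ≤ ord L₀ ⇒ L.
L = (16 + 16·x) + (-10 - 8·x + 8·x^2)·Dx + (1 - 4·x^2)·Dx^2  (order 2).
h: a_k = -6, -20, -52, -392/3, -964/3, -11528/15, -80648/45, -1290256/315, …
ICs: h(0) = -6, h′(0) = -20.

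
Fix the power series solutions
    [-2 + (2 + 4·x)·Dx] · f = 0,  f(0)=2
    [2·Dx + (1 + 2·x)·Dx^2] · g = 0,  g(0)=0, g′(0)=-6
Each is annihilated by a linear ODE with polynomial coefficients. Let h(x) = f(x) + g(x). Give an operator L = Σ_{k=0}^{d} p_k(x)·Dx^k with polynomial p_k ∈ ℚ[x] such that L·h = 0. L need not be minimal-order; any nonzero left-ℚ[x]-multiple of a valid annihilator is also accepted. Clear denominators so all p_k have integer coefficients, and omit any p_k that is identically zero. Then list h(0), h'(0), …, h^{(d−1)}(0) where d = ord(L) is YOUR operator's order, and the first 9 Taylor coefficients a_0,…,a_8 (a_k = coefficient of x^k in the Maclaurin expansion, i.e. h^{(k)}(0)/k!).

L = 2·Dx + (5 + 10·x)·Dx^2 + (1 + 4·x + 4·x^2)·Dx^3  (order 3).
h: a_k = 2, -4, 5, -7, 43/4, -349/20, 235/8, -2841/56, 5715/64, …
ICs: h(0) = 2, h′(0) = -4, h′′(0) = 10.

f: a_k = 2, 2, -1, 1, -5/4, 7/4, -21/8, 33/8, -429/64, …
g: a_k = 0, -6, 6, -8, 12, -96/5, 32, -384/7, 96, …
Sum ⇒ L₀ = lclm(L_f,L_g) in ℚ(x)⟨Dx⟩.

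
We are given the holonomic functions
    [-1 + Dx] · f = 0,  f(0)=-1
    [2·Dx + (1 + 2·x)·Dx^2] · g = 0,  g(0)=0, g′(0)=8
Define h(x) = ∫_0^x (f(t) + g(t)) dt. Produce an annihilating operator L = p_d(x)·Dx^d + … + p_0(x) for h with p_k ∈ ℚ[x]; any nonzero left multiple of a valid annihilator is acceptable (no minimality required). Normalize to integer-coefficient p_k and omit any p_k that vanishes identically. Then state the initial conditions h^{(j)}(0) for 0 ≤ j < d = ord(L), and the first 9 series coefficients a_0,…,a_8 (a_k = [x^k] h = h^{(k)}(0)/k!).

L = (-10 - 4·x)·Dx^2 + (7 - 4·x - 4·x^2)·Dx^3 + (3 + 8·x + 4·x^2)·Dx^4  (order 4).
h: a_k = 0, -1, 7/2, -17/6, 21/8, -77/24, 3071/720, -30721/5040, 368639/40320, …
ICs: h(0) = 0, h′(0) = -1, h′′(0) = 7, h′′′(0) = -17.

f: a_k = -1, -1, -1/2, -1/6, -1/24, -1/120, -1/720, -1/5040, -1/40320, …
g: a_k = 0, 8, -8, 32/3, -16, 128/5, -128/3, 512/7, -128, …
h₀=f+g: left-lcm gives L₀, ord ≤ 3.
Integrate: L := L₀·Dx.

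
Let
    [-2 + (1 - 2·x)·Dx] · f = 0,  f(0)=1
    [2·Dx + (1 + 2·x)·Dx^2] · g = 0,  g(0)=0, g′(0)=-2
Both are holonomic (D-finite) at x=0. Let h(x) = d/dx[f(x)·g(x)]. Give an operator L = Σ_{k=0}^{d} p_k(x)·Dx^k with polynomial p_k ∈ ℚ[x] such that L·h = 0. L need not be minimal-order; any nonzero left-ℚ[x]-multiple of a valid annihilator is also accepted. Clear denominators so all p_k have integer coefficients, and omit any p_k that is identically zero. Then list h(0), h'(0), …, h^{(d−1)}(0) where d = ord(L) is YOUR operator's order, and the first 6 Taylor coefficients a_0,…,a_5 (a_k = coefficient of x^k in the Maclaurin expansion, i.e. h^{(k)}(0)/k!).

L = 16 + (2 + 20·x)·Dx + (-1 + 4·x^2)·Dx^2  (order 2).
h: a_k = -2, -4, -20, -112/3, -376/3, -1184/5, …
ICs: h(0) = -2, h′(0) = -4.

f: a_k = 1, 2, 4, 8, 16, 32, …
g: a_k = 0, -2, 2, -8/3, 4, -32/5, …
Product ⇒ symmetric product L₀, ord ≤ 2.
Derive L from L₀ (diff closure).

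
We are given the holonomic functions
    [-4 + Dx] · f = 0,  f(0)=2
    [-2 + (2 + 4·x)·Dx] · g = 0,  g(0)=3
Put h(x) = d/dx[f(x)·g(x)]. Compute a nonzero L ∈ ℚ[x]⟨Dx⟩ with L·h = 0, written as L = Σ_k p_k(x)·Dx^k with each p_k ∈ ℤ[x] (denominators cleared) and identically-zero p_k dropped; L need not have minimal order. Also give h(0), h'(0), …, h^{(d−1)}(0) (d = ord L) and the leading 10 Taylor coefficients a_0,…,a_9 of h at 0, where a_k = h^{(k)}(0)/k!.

f: a_k = 2, 8, 16, 64/3, 64/3, 256/15, 512/45, 2048/315, 1024/315, 4096/2835, …
g: a_k = 3, 3, -3/2, 3/2, -15/8, 21/8, -63/16, 99/16, -1287/128, 2145/128, …
L₀ := L_f ⊗_s L_g (sym. prod.), ord ≤ 1.
h₀' ⇒ L via d/dx closure of L₀.
L = (23 + 80·x + 64·x^2) + (-5 - 18·x - 16·x^2)·Dx  (order 1).
h: a_k = 30, 138, 309, 449, 1949/4, 1643/4, 36047/120, 135617/840, 815221/6720, -833449/60480, …
ICs: h(0) = 30.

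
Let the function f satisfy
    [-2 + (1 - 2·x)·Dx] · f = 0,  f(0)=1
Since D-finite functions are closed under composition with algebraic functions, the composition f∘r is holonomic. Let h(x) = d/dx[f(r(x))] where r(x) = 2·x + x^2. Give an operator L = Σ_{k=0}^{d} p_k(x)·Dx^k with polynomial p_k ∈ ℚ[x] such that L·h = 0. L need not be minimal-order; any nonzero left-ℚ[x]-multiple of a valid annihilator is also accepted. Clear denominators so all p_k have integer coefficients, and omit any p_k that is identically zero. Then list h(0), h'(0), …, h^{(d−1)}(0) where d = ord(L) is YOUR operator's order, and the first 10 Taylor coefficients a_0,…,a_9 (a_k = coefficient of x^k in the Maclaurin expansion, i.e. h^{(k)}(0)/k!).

f: a_k = 1, 2, 4, 8, 16, 32, 64, 128, 256, 512, …
L₀ from L_f via x↦r, Dx↦r'^{-1}Dx.
h₀' ⇒ L via d/dx closure of L₀.
L = (9 + 12·x + 6·x^2) + (-1 + 3·x + 6·x^2 + 2·x^3)·Dx  (order 1).
h: a_k = 4, 36, 240, 1424, 7920, 42288, 219520, 1116288, 5587776, 27625280, …
ICs: h(0) = 4.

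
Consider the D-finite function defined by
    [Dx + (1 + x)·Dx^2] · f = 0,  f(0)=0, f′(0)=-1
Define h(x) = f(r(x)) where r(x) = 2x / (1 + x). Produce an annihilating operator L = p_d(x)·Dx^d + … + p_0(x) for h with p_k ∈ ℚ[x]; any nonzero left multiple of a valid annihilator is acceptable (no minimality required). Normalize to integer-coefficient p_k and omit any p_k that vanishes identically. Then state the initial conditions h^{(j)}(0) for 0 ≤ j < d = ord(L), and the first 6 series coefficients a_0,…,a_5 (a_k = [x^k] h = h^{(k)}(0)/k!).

L = (4 + 6·x)·Dx + (1 + 4·x + 3·x^2)·Dx^2  (order 2).
h: a_k = 0, -2, 4, -26/3, 20, -242/5, …
ICs: h(0) = 0, h′(0) = -2.

f: a_k = 0, -1, 1/2, -1/3, 1/4, -1/5, …
f∘r: x↦r, Dx↦Dx/r' in L_f ⇒ L₀.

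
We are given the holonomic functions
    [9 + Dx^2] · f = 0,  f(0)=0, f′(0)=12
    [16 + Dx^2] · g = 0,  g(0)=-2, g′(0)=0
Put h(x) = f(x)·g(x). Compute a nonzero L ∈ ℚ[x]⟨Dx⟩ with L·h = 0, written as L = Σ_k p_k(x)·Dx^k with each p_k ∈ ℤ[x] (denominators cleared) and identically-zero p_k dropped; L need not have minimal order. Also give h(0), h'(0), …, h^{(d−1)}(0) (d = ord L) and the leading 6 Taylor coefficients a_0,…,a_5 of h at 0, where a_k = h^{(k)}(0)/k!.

f: a_k = 0, 12, 0, -18, 0, 81/10, …
g: a_k = -2, 0, 16, 0, -64/3, 0, …
Sym-product of L_f,L_g gives L₀ (≤ ord 4).
L = 49 + 50·Dx^2 + Dx^4  (order 4).
h: a_k = 0, -24, 0, 228, 0, -2801/5, …
ICs: h(0) = 0, h′(0) = -24, h′′(0) = 0, h′′′(0) = 1368.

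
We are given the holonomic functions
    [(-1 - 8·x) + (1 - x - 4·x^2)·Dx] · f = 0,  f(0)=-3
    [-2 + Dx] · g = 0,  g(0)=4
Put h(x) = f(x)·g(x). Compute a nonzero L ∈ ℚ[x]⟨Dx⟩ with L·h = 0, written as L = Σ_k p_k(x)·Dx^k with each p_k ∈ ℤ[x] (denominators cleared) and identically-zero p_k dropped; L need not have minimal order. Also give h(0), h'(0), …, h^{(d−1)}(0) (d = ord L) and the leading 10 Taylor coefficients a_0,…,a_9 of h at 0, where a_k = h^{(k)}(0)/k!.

f: a_k = -3, -3, -15, -27, -87, -195, -543, -1323, -3495, -8787, …
g: a_k = 4, 8, 8, 16/3, 8/3, 16/15, 16/45, 32/315, 8/315, 16/2835, …
f·g: L₀ = L_f ⊗_s L_g, ord ≤ 1·1.
L = (3 + 6·x - 8·x^2) + (-1 + x + 4·x^2)·Dx  (order 1).
h: a_k = -12, -36, -108, -268, -708, -8916/5, -69244/15, -411228/35, -1057508/35, -72965356/945, …
ICs: h(0) = -12.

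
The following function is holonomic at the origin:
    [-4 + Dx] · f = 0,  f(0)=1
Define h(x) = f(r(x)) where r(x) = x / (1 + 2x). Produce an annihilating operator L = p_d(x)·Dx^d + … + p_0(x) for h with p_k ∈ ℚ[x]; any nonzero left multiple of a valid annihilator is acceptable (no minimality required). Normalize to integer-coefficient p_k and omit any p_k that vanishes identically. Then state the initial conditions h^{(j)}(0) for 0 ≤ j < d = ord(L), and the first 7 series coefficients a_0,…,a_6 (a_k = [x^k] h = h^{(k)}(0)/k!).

f: a_k = 1, 4, 8, 32/3, 32/3, 128/15, 256/45, …
f∘r: x↦r, Dx↦Dx/r' in L_f ⇒ L₀.
L = -4 + (1 + 4·x + 4·x^2)·Dx  (order 1).
h: a_k = 1, 4, 0, -16/3, 32/3, -64/5, 256/45, …
ICs: h(0) = 1.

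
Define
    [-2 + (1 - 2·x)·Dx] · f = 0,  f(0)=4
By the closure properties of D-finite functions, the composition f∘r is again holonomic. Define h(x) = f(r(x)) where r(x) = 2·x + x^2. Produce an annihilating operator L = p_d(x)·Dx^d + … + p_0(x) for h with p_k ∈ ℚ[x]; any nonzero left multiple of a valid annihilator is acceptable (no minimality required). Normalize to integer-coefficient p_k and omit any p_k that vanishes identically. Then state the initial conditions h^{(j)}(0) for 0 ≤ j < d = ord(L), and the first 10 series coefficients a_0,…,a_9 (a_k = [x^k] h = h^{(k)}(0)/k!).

L = (4 + 4·x) + (-1 + 4·x + 2·x^2)·Dx  (order 1).
h: a_k = 4, 16, 72, 320, 1424, 6336, 28192, 125440, 558144, 2483456, …
ICs: h(0) = 4.

f: a_k = 4, 8, 16, 32, 64, 128, 256, 512, 1024, 2048, …
L₀ from L_f via x↦r, Dx↦r'^{-1}Dx.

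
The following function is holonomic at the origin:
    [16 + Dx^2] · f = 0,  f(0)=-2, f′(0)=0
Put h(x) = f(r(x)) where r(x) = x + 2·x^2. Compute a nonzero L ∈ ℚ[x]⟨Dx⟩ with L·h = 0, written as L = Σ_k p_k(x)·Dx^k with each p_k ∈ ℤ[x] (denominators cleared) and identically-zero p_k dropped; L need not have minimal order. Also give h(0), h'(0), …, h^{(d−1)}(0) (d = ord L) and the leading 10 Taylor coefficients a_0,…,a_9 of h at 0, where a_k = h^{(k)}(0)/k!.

f: a_k = -2, 0, 16, 0, -64/3, 0, 512/45, 0, -1024/315, 0, …
h₀=f(r): pull back L_f along r ⇒ L₀.
L = (16 + 192·x + 768·x^2 + 1024·x^3) - 4·Dx + (1 + 4·x)·Dx^2  (order 2).
h: a_k = -2, 0, 16, 64, 128/3, -512/3, -22528/45, -8192/15, 106496/315, 557056/315, …
ICs: h(0) = -2, h′(0) = 0.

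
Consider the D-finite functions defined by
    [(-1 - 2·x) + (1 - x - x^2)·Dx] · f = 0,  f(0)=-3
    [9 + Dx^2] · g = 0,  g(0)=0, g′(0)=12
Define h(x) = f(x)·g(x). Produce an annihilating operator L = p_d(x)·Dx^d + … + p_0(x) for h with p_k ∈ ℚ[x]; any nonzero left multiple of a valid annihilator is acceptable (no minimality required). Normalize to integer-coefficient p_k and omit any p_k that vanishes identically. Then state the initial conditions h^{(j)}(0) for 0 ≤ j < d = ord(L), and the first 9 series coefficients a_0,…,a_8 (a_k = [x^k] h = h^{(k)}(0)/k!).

L = (-7 + 9·x + 9·x^2) + (2 + 4·x)·Dx + (-1 + x + x^2)·Dx^2  (order 2).
h: a_k = 0, -36, -36, -18, -54, -963/10, -1503/10, -6759/28, -54837/140, …
ICs: h(0) = 0, h′(0) = -36.

f: a_k = -3, -3, -6, -9, -15, -24, -39, -63, -102, …
g: a_k = 0, 12, 0, -18, 0, 81/10, 0, -243/140, 0, …
h₀=f·g: eliminate ⇒ L₀, order ≤ 1·2.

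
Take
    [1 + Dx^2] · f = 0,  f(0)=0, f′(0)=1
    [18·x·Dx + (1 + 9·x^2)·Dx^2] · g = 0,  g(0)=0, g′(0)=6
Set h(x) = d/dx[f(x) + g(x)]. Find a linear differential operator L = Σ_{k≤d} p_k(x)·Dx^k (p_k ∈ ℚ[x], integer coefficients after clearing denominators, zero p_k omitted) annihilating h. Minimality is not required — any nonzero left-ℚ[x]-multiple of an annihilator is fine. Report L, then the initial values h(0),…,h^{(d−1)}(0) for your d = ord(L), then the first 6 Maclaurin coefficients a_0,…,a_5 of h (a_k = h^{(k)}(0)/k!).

f: a_k = 0, 1, 0, -1/6, 0, 1/120, …
g: a_k = 0, 6, 0, -18, 0, 486/5, …
h₀=f+g: left-lcm gives L₀, ord ≤ 4.
h₀' ⇒ L via d/dx closure of L₀.
L = (-1926·x + 17820·x^3 + 1458·x^5) + (-17 + 351·x^2 + 4617·x^4 + 729·x^6)·Dx + (-1926·x + 17820·x^3 + 1458·x^5)·Dx^2 + (-17 + 351·x^2 + 4617·x^4 + 729·x^6)·Dx^3  (order 3).
h: a_k = 7, 0, -109/2, 0, 11665/24, 0, …
ICs: h(0) = 7, h′(0) = 0, h′′(0) = -109.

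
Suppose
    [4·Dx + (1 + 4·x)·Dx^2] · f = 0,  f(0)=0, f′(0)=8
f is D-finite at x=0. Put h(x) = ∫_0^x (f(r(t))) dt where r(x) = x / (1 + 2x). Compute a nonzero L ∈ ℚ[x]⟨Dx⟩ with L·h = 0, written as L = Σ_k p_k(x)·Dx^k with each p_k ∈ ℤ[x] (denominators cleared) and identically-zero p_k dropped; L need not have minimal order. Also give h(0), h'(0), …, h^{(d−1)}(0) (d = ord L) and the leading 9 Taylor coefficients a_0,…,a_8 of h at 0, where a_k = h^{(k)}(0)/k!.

L = (8 + 24·x)·Dx^2 + (1 + 8·x + 12·x^2)·Dx^3  (order 3).
h: a_k = 0, 0, 4, -32/3, 104/3, -128, 7744/15, -6656/3, 69952/7, …
ICs: h(0) = 0, h′(0) = 0, h′′(0) = 8.

f: a_k = 0, 8, -16, 128/3, -128, 2048/5, -4096/3, 32768/7, -16384, …
L₀ from L_f via x↦r, Dx↦r'^{-1}Dx.
h=∫h₀ ⇒ L = L₀·Dx.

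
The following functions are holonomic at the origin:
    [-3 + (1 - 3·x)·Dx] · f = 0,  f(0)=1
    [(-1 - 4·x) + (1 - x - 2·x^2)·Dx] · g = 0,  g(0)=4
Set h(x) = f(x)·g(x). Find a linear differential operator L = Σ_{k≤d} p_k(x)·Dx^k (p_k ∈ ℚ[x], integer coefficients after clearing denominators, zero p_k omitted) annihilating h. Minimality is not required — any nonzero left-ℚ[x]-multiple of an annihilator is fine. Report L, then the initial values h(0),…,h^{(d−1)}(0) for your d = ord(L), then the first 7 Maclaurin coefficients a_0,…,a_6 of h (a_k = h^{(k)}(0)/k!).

L = (-4 + 2·x + 18·x^2) + (1 - 4·x + x^2 + 6·x^3)·Dx  (order 1).
h: a_k = 4, 16, 60, 200, 644, 2016, 6220, …
ICs: h(0) = 4.

f: a_k = 1, 3, 9, 27, 81, 243, 729, …
g: a_k = 4, 4, 12, 20, 44, 84, 172, …
Product ⇒ symmetric product L₀, ord ≤ 1.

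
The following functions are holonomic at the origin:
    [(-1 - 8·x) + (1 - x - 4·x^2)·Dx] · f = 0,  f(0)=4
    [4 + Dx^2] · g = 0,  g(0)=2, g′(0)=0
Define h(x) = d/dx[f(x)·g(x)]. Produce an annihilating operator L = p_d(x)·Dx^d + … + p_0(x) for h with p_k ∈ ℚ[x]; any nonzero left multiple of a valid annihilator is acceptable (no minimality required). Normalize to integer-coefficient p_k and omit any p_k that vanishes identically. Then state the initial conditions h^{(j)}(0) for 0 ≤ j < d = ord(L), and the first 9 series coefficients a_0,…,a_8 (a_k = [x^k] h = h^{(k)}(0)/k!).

f: a_k = 4, 4, 20, 36, 116, 260, 724, 1764, 4660, …
g: a_k = 2, 0, -4, 0, 4/3, 0, -8/45, 0, 4/315, …
L₀ := L_f ⊗_s L_g (sym. prod.), ord ≤ 2.
Derive L from L₀ (diff closure).
L = (18 - 8·x - 28·x^2 + 32·x^3 + 64·x^4) + (4 + 34·x + 24·x^2 + 64·x^3)·Dx + (-1 + x^2 + 8·x^3 + 16·x^4)·Dx^2  (order 2).
h: a_k = 8, 48, 168, 1888/3, 5720/3, 90896/15, 798616/45, 5523136/105, 1053128/7, …
ICs: h(0) = 8, h′(0) = 48.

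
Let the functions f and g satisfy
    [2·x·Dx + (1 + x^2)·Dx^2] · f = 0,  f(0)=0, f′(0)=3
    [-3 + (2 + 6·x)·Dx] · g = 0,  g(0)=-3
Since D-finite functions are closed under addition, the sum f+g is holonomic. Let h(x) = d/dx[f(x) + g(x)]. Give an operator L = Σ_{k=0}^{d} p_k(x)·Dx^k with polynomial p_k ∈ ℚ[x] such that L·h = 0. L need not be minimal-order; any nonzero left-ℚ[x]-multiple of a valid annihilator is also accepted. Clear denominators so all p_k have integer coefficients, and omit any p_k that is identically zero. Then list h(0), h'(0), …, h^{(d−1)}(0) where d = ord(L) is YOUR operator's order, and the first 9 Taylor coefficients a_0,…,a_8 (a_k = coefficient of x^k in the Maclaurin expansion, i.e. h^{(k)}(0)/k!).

L = (-12 - 90·x + 36·x^2 + 54·x^3) + (-35 - 48·x - 102·x^2 + 144·x^3 + 189·x^4)·Dx + (-6 - 10·x + 36·x^2 + 44·x^3 + 42·x^4 + 54·x^5)·Dx^2  (order 2).
h: a_k = -3/2, 27/4, -291/16, 1215/32, -24747/256, 137781/512, -1521735/2048, 8444007/4096, -379783707/65536, …
ICs: h(0) = -3/2, h′(0) = 27/4.

f: a_k = 0, 3, 0, -1, 0, 3/5, 0, -3/7, 0, …
g: a_k = -3, -9/2, 27/8, -81/16, 1215/128, -5103/256, 45927/1024, -216513/2048, 8444007/32768, …
L₀ := lclm(L_f,L_g); ord L₀ ≤ 2+1.
h₀' ⇒ L via d/dx closure of L₀.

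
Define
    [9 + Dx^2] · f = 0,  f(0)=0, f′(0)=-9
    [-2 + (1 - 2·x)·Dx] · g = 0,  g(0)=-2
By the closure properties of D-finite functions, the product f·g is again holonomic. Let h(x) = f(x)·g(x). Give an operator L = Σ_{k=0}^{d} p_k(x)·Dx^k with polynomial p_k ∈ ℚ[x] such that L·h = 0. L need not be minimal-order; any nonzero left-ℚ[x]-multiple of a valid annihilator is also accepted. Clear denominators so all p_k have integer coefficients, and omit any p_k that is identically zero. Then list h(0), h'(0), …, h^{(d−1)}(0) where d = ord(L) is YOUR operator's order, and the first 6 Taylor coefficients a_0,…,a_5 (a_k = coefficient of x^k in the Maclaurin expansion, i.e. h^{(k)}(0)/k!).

f: a_k = 0, -9, 0, 27/2, 0, -243/40, …
g: a_k = -2, -4, -8, -16, -32, -64, …
L₀ := L_f ⊗_s L_g (sym. prod.), ord ≤ 2.
L = (-9 + 18·x) + 4·Dx + (-1 + 2·x)·Dx^2  (order 2).
h: a_k = 0, 18, 36, 45, 90, 3843/20, …
ICs: h(0) = 0, h′(0) = 18.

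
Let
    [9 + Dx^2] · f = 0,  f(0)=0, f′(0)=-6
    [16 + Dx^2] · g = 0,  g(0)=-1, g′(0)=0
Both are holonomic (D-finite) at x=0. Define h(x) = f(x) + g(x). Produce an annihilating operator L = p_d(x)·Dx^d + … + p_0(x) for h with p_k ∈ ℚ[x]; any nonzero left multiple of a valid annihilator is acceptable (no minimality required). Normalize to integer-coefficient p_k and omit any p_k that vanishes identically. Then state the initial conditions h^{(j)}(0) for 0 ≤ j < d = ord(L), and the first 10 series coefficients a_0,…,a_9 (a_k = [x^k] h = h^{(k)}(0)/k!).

L = 144 + 25·Dx^2 + Dx^4  (order 4).
h: a_k = -1, -6, 8, 9, -32/3, -81/20, 256/45, 243/280, -512/315, -243/2240, …
ICs: h(0) = -1, h′(0) = -6, h′′(0) = 16, h′′′(0) = 54.

f: a_k = 0, -6, 0, 9, 0, -81/20, 0, 243/280, 0, -243/2240, …
g: a_k = -1, 0, 8, 0, -32/3, 0, 256/45, 0, -512/315, 0, …
Sum ⇒ L₀ = lclm(L_f,L_g) in ℚ(x)⟨Dx⟩.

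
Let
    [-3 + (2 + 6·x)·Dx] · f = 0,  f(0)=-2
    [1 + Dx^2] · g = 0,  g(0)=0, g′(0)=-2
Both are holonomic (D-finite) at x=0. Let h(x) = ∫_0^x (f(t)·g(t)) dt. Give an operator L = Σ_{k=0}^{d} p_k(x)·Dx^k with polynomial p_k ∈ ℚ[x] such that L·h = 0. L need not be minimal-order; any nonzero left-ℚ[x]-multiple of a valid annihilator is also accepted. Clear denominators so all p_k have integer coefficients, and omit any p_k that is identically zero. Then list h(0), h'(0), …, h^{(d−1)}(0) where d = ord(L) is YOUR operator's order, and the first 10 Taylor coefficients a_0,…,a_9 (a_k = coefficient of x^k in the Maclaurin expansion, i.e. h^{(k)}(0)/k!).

L = (31 + 24·x + 36·x^2)·Dx + (-12 - 36·x)·Dx^2 + (4 + 24·x + 36·x^2)·Dx^3  (order 3).
h: a_k = 0, 0, 2, 2, -31/24, 23/20, -5699/2880, 8161/2240, -4655323/645120, 1468555/96768, …
ICs: h(0) = 0, h′(0) = 0, h′′(0) = 4.

f: a_k = -2, -3, 9/4, -27/8, 405/64, -1701/128, 15309/512, -72171/1024, 2814669/16384, -14073345/32768, …
g: a_k = 0, -2, 0, 1/3, 0, -1/60, 0, 1/2520, 0, -1/181440, …
Product ⇒ symmetric product L₀, ord ≤ 2.
h=∫₀ˣh₀: take L = L₀·Dx.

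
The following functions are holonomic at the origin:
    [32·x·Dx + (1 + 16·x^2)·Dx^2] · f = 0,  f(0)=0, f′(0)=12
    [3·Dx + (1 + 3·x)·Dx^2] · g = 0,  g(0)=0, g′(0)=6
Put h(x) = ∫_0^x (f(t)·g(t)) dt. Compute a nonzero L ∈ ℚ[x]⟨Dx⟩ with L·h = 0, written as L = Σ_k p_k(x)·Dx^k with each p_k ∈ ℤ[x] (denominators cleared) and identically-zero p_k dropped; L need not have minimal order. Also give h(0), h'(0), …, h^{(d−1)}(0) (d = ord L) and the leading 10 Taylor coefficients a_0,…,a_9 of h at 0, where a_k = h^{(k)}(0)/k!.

L = (15744 + 89280·x + 811008·x^2 + 5299200·x^3 + 13271040·x^4 + 17252352·x^5 + 21233664·x^7)·Dx^2 + (4258 + 91200·x + 775488·x^2 + 4635648·x^3 + 18247680·x^4 + 41140224·x^5 + 46448640·x^6 + 21233664·x^7 + 74317824·x^8)·Dx^3 + (492 + 12548·x + 131328·x^2 + 747968·x^3 + 3219456·x^4 + 10146816·x^5 + 21233664·x^6 + 24920064·x^7 + 21233664·x^8 + 42467328·x^9)·Dx^4 + (73 + 822·x + 6161·x^2 + 34944·x^3 + 151168·x^4 + 500736·x^5 + 1322496·x^6 + 2654208·x^7 + 3244032·x^8 + 3538944·x^9 + 5308416·x^10)·Dx^5  (order 5).
h: a_k = 0, 0, 0, 24, -27, -168/5, 15, 18504/35, -7317/10, -16552/5, …
ICs: h(0) = 0, h′(0) = 0, h′′(0) = 0, h′′′(0) = 144, h′′′′(0) = -648.

f: a_k = 0, 12, 0, -64, 0, 3072/5, 0, -49152/7, 0, 262144/3, …
g: a_k = 0, 6, -9, 18, -81/2, 486/5, -243, 4374/7, -6561/4, 4374, …
Sym-product of L_f,L_g gives L₀ (≤ ord 4).
Integrate: L := L₀·Dx.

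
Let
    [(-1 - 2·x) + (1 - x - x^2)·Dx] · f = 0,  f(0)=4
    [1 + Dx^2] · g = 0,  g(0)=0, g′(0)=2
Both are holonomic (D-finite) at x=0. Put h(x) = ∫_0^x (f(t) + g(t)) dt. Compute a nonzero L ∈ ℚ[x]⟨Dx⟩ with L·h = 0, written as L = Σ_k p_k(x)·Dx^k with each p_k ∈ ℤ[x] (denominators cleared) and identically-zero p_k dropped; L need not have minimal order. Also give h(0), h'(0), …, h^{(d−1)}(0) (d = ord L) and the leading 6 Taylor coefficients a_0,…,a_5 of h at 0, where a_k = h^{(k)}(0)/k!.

L = (19 + 48·x + 31·x^2 + 24·x^3 + 5·x^4 + 2·x^5)·Dx + (-5 + x + 4·x^2 + 7·x^3 + 6·x^4 + 3·x^5 + x^6)·Dx^2 + (19 + 48·x + 31·x^2 + 24·x^3 + 5·x^4 + 2·x^5)·Dx^3 + (-5 + x + 4·x^2 + 7·x^3 + 6·x^4 + 3·x^5 + x^6)·Dx^4  (order 4).
h: a_k = 0, 4, 3, 8/3, 35/12, 4, …
ICs: h(0) = 0, h′(0) = 4, h′′(0) = 6, h′′′(0) = 16.

f: a_k = 4, 4, 8, 12, 20, 32, …
g: a_k = 0, 2, 0, -1/3, 0, 1/60, …
f+g: L₀ = lclm(L_f,L_g), ord ≤ 1+2.
Integrate: L := L₀·Dx.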